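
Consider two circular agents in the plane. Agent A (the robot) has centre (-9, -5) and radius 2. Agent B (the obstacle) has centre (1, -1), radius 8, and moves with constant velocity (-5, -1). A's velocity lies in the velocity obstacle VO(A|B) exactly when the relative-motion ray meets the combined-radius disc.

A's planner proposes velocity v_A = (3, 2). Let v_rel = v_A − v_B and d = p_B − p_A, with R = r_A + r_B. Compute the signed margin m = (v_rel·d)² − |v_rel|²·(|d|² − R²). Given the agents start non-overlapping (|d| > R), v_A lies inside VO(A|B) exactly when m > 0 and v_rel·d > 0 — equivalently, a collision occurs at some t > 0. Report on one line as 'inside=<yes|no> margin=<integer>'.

d = (10, 4),  |d|² = 116;  R = 2+8 = 10,  c = 116−10² = 16
v_rel = (8, 3),  |v_rel|² = 73;  v_rel·d = (8)·(10) + (3)·(4) = 92
73·t² − 184·t + 16 = 0  ⇒  m = 92² − 73·16 = 7296
m = 7296 > 0,  v_rel·d = 92 > 0  ⇒  inside

inside=yes margin=7296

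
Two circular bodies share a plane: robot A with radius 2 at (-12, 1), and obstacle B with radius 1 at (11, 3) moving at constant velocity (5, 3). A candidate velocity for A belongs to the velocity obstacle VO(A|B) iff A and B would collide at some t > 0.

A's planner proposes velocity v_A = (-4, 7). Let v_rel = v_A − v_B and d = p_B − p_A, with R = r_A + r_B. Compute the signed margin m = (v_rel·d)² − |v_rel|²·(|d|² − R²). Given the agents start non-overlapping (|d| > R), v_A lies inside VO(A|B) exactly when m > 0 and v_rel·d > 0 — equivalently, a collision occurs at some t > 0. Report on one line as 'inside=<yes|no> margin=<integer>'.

d = (23, 2),  |d|² = 533;  R = 2+1 = 3,  c = 533−3² = 524
v_rel = (-9, 4),  |v_rel|² = 97;  v_rel·d = (-9)·(23) + (4)·(2) = -199
97·t² + 398·t + 524 = 0  ⇒  m = (-199)² − 97·524 = -11227
m = -11227 < 0,  v_rel·d = -199 < 0  ⇒  outside

inside=no margin=-11227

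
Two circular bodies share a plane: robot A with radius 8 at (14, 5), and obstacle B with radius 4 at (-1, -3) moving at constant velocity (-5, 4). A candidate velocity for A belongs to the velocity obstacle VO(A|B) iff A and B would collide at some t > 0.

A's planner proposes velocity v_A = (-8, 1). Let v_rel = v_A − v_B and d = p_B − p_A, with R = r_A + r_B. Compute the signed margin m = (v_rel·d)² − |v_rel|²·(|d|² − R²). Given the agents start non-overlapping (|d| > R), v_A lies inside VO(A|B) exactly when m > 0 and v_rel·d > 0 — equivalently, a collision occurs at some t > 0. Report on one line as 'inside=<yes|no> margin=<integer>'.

d = (-15, -8),  |d|² = 289;  R = 8+4 = 12,  c = 289−12² = 145
v_rel = (-3, -3),  |v_rel|² = 18;  v_rel·d = (-3)·(-15) + (-3)·(-8) = 69
18·t² − 138·t + 145 = 0  ⇒  m = 69² − 18·145 = 2151
m = 2151 > 0,  v_rel·d = 69 > 0  ⇒  inside

inside=yes margin=2151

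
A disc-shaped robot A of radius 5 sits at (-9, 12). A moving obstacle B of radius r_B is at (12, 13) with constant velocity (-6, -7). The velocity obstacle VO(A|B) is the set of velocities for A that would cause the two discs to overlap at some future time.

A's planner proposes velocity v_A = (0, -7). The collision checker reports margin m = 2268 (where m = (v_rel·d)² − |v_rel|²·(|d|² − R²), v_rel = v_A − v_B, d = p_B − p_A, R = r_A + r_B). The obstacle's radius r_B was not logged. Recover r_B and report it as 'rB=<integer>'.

m = 2268
d = (21, 1);  v_rel = (6, 0),  |v_rel|² = 36
v_rel×d = (6)·(1) − (0)·(21) = 6
since m = R²·36 − 6²:  R² = (36 + 2268) / 36 = 64
R = √64 = 8  ⇒  r_B = 8 − 5 = 3

rB=3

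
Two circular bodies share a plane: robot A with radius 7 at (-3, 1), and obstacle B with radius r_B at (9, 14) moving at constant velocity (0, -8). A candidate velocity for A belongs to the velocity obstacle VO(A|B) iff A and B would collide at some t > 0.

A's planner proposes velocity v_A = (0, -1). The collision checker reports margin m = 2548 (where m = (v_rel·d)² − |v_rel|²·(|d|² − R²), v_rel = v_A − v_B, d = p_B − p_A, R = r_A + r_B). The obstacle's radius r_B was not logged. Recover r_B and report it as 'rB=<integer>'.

m = 2548
d = (12, 13);  v_rel = (0, 7),  |v_rel|² = 49
v_rel×d = (0)·(13) − (7)·(12) = -84
since m = R²·49 − (-84)²:  R² = (7056 + 2548) / 49 = 196
R = √196 = 14  ⇒  r_B = 14 − 7 = 7

rB=7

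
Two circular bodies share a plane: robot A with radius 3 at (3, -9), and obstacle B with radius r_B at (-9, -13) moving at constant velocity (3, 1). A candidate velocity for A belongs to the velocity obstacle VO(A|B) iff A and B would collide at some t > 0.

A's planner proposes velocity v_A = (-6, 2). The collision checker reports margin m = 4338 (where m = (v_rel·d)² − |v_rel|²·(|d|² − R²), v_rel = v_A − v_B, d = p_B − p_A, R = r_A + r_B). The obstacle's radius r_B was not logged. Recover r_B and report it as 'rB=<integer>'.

m = 4338
d = (-12, -4);  v_rel = (-9, 1),  |v_rel|² = 82
v_rel×d = (-9)·(-4) − (1)·(-12) = 48
since m = R²·82 − 48²:  R² = (2304 + 4338) / 82 = 81
R = √81 = 9  ⇒  r_B = 9 − 3 = 6

rB=6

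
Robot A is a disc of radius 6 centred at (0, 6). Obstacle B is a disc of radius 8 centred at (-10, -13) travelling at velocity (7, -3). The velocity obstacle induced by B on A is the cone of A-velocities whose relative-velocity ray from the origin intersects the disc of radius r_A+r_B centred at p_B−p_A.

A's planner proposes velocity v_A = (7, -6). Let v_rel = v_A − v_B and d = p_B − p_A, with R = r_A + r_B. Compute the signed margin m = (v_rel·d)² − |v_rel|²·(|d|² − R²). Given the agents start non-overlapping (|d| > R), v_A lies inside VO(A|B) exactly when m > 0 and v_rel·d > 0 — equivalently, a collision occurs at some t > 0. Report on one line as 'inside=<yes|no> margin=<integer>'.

d = (-10, -19),  |d|² = 461;  R = 6+8 = 14,  c = 461−14² = 265
v_rel = (0, -3),  |v_rel|² = 9;  v_rel·d = (0)·(-10) + (-3)·(-19) = 57
9·t² − 114·t + 265 = 0  ⇒  m = 57² − 9·265 = 864
m = 864 > 0,  v_rel·d = 57 > 0  ⇒  inside

inside=yes margin=864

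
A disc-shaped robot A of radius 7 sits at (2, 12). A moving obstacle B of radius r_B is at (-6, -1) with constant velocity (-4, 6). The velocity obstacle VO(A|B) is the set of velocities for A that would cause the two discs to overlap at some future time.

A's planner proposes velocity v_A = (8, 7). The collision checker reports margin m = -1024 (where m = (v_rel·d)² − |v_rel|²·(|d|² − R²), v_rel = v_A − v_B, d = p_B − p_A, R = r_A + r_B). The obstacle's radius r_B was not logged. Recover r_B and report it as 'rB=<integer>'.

m = -1024
d = (-8, -13);  v_rel = (12, 1),  |v_rel|² = 145
v_rel×d = (12)·(-13) − (1)·(-8) = -148
since m = R²·145 − (-148)²:  R² = (21904 + -1024) / 145 = 144
R = √144 = 12  ⇒  r_B = 12 − 7 = 5

rB=5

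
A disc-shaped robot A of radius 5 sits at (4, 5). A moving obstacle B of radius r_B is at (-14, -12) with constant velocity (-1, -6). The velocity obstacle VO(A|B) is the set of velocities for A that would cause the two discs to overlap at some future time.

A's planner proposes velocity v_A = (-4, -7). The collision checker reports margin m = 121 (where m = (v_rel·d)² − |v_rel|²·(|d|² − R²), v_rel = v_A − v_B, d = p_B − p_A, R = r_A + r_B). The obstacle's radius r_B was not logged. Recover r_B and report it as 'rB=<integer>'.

m = 121
d = (-18, -17);  v_rel = (-3, -1),  |v_rel|² = 10
v_rel×d = (-3)·(-17) − (-1)·(-18) = 33
since m = R²·10 − 33²:  R² = (1089 + 121) / 10 = 121
R = √121 = 11  ⇒  r_B = 11 − 5 = 6

rB=6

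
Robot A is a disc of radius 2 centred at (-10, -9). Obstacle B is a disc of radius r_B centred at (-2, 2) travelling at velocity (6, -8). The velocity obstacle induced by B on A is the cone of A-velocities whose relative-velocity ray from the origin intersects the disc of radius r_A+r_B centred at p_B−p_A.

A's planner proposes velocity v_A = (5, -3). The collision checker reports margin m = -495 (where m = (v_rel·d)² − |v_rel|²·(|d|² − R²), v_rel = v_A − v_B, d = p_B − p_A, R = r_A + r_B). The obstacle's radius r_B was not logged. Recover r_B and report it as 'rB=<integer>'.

m = -495
d = (8, 11);  v_rel = (-1, 5),  |v_rel|² = 26
v_rel×d = (-1)·(11) − (5)·(8) = -51
since m = R²·26 − (-51)²:  R² = (2601 + -495) / 26 = 81
R = √81 = 9  ⇒  r_B = 9 − 2 = 7

rB=7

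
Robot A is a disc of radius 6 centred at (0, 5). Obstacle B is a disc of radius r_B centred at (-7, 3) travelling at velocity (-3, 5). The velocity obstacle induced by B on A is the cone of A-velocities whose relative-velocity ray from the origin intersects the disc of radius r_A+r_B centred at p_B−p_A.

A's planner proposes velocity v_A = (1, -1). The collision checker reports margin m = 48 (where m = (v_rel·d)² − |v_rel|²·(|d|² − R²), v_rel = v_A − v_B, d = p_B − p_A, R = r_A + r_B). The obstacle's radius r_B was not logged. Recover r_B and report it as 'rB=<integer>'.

m = 48
d = (-7, -2);  v_rel = (4, -6),  |v_rel|² = 52
v_rel×d = (4)·(-2) − (-6)·(-7) = -50
since m = R²·52 − (-50)²:  R² = (2500 + 48) / 52 = 49
R = √49 = 7  ⇒  r_B = 7 − 6 = 1

rB=1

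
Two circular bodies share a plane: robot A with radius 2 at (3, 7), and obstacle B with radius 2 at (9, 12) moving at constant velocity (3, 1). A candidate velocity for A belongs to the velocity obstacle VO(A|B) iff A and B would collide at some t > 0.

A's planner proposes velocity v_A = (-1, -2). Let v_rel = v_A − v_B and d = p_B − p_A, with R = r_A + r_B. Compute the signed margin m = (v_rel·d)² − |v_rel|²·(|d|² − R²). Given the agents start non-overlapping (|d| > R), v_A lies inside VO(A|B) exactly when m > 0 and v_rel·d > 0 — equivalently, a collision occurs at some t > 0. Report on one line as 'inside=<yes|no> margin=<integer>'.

d = (6, 5),  |d|² = 61;  R = 2+2 = 4,  c = 61−4² = 45
v_rel = (-4, -3),  |v_rel|² = 25;  v_rel·d = (-4)·(6) + (-3)·(5) = -39
25·t² + 78·t + 45 = 0  ⇒  m = (-39)² − 25·45 = 396
m = 396 > 0,  v_rel·d = -39 < 0  ⇒  outside

inside=no margin=396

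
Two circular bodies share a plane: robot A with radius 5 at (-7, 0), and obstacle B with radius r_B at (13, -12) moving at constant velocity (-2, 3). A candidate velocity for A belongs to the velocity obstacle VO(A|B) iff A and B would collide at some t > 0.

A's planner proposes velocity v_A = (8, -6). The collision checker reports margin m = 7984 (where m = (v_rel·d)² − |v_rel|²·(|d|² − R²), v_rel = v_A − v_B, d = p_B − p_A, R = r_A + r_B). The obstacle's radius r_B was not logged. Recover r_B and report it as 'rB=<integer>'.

m = 7984
d = (20, -12);  v_rel = (10, -9),  |v_rel|² = 181
v_rel×d = (10)·(-12) − (-9)·(20) = 60
since m = R²·181 − 60²:  R² = (3600 + 7984) / 181 = 64
R = √64 = 8  ⇒  r_B = 8 − 5 = 3

rB=3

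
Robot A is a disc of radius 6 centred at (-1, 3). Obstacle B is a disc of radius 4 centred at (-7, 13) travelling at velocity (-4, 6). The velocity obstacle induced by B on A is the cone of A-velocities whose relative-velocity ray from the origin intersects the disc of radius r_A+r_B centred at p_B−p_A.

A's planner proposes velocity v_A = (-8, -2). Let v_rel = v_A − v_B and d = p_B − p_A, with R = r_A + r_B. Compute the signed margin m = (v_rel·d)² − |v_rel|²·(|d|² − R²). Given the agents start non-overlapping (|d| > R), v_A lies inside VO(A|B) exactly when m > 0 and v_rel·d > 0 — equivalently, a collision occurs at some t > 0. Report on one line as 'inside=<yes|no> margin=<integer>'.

d = (-6, 10),  |d|² = 136;  R = 6+4 = 10,  c = 136−10² = 36
v_rel = (-4, -8),  |v_rel|² = 80;  v_rel·d = (-4)·(-6) + (-8)·(10) = -56
80·t² + 112·t + 36 = 0  ⇒  m = (-56)² − 80·36 = 256
m = 256 > 0,  v_rel·d = -56 < 0  ⇒  outside

inside=no margin=256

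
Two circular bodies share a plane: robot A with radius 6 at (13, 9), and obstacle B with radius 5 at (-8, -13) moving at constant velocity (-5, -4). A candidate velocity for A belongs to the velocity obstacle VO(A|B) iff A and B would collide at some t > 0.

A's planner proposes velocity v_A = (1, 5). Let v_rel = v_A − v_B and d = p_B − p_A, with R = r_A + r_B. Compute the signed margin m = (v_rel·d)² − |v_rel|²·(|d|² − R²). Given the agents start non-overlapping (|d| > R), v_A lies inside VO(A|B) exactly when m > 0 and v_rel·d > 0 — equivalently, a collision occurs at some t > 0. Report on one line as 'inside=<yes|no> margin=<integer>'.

d = (-21, -22),  |d|² = 925;  R = 6+5 = 11,  c = 925−11² = 804
v_rel = (6, 9),  |v_rel|² = 117;  v_rel·d = (6)·(-21) + (9)·(-22) = -324
117·t² + 648·t + 804 = 0  ⇒  m = (-324)² − 117·804 = 10908
m = 10908 > 0,  v_rel·d = -324 < 0  ⇒  outside

inside=no margin=10908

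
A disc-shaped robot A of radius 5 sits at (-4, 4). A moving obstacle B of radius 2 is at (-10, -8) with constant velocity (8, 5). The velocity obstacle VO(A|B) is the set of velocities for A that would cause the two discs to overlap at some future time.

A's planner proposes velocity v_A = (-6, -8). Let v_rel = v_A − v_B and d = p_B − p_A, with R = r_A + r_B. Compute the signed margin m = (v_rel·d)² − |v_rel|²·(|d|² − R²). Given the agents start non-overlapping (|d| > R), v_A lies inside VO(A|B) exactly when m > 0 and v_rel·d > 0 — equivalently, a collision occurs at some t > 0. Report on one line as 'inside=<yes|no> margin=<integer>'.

d = (-6, -12),  |d|² = 180;  R = 5+2 = 7,  c = 180−7² = 131
v_rel = (-14, -13),  |v_rel|² = 365;  v_rel·d = (-14)·(-6) + (-13)·(-12) = 240
365·t² − 480·t + 131 = 0  ⇒  m = 240² − 365·131 = 9785
m = 9785 > 0,  v_rel·d = 240 > 0  ⇒  inside

inside=yes margin=9785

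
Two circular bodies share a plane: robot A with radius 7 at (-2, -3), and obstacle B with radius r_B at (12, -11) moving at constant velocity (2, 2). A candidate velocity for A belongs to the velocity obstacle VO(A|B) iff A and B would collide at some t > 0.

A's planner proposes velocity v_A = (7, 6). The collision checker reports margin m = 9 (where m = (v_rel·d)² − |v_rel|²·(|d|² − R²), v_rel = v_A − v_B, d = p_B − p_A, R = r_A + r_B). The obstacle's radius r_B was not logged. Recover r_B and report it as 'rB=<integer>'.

m = 9
d = (14, -8);  v_rel = (5, 4),  |v_rel|² = 41
v_rel×d = (5)·(-8) − (4)·(14) = -96
since m = R²·41 − (-96)²:  R² = (9216 + 9) / 41 = 225
R = √225 = 15  ⇒  r_B = 15 − 7 = 8

rB=8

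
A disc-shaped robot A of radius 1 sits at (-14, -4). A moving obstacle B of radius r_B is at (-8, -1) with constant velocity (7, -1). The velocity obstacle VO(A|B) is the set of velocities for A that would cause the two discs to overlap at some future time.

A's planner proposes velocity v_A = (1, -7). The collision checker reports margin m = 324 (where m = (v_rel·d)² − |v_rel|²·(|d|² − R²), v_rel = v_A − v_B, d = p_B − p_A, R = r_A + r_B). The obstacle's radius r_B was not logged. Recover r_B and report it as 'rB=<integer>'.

m = 324
d = (6, 3);  v_rel = (-6, -6),  |v_rel|² = 72
v_rel×d = (-6)·(3) − (-6)·(6) = 18
since m = R²·72 − 18²:  R² = (324 + 324) / 72 = 9
R = √9 = 3  ⇒  r_B = 3 − 1 = 2

rB=2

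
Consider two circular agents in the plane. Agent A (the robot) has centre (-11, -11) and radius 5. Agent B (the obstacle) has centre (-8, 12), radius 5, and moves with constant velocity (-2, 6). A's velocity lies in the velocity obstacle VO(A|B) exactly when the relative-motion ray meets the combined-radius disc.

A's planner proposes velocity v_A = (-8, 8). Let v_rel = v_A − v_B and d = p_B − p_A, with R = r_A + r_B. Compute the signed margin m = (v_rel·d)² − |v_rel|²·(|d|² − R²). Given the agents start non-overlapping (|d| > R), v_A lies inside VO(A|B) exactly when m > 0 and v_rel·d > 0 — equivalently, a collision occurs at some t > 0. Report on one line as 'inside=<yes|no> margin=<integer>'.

d = (3, 23),  |d|² = 538;  R = 5+5 = 10,  c = 538−10² = 438
v_rel = (-6, 2),  |v_rel|² = 40;  v_rel·d = (-6)·(3) + (2)·(23) = 28
40·t² − 56·t + 438 = 0  ⇒  m = 28² − 40·438 = -16736
m = -16736 < 0,  v_rel·d = 28 > 0  ⇒  outside

inside=no margin=-16736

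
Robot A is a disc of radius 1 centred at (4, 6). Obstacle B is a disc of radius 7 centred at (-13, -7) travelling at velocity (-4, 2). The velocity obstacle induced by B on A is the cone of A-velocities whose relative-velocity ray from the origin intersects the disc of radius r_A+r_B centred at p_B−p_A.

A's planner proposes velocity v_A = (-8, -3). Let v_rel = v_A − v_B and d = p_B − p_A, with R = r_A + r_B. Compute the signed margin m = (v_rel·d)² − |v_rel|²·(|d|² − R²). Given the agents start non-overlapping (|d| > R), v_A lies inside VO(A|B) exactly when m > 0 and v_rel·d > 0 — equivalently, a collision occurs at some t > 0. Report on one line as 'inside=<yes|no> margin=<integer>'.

d = (-17, -13),  |d|² = 458;  R = 1+7 = 8,  c = 458−8² = 394
v_rel = (-4, -5),  |v_rel|² = 41;  v_rel·d = (-4)·(-17) + (-5)·(-13) = 133
41·t² − 266·t + 394 = 0  ⇒  m = 133² − 41·394 = 1535
m = 1535 > 0,  v_rel·d = 133 > 0  ⇒  inside

inside=yes margin=1535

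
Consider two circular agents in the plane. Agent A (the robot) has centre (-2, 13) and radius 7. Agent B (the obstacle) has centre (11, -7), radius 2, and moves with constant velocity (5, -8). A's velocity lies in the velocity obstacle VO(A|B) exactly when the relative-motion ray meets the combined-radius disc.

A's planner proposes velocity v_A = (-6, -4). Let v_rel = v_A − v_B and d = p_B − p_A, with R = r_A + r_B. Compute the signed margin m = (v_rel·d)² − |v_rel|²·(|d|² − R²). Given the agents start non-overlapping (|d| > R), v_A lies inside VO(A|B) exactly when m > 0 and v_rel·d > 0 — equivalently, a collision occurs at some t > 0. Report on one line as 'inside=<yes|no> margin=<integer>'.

d = (13, -20),  |d|² = 569;  R = 7+2 = 9,  c = 569−9² = 488
v_rel = (-11, 4),  |v_rel|² = 137;  v_rel·d = (-11)·(13) + (4)·(-20) = -223
137·t² + 446·t + 488 = 0  ⇒  m = (-223)² − 137·488 = -17127
m = -17127 < 0,  v_rel·d = -223 < 0  ⇒  outside

inside=no margin=-17127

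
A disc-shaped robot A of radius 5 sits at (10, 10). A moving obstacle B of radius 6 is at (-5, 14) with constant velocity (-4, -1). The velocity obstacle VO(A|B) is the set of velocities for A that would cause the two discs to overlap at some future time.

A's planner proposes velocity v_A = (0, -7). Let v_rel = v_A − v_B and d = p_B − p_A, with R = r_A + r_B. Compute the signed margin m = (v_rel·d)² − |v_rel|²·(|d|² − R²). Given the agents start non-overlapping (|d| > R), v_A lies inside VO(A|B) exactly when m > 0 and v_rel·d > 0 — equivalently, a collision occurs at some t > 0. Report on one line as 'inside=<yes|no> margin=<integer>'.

d = (-15, 4),  |d|² = 241;  R = 5+6 = 11,  c = 241−11² = 120
v_rel = (4, -6),  |v_rel|² = 52;  v_rel·d = (4)·(-15) + (-6)·(4) = -84
52·t² + 168·t + 120 = 0  ⇒  m = (-84)² − 52·120 = 816
m = 816 > 0,  v_rel·d = -84 < 0  ⇒  outside

inside=no margin=816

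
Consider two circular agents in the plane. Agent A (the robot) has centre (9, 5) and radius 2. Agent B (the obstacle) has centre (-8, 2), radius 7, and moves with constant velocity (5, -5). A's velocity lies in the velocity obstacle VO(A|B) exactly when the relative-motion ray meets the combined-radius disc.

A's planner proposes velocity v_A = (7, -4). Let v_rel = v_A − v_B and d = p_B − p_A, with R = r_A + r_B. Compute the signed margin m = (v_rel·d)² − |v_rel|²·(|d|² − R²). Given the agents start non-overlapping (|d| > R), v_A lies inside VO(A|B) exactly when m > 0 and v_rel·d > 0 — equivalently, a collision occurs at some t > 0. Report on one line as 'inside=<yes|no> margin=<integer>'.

d = (-17, -3),  |d|² = 298;  R = 2+7 = 9,  c = 298−9² = 217
v_rel = (2, 1),  |v_rel|² = 5;  v_rel·d = (2)·(-17) + (1)·(-3) = -37
5·t² + 74·t + 217 = 0  ⇒  m = (-37)² − 5·217 = 284
m = 284 > 0,  v_rel·d = -37 < 0  ⇒  outside

inside=no margin=284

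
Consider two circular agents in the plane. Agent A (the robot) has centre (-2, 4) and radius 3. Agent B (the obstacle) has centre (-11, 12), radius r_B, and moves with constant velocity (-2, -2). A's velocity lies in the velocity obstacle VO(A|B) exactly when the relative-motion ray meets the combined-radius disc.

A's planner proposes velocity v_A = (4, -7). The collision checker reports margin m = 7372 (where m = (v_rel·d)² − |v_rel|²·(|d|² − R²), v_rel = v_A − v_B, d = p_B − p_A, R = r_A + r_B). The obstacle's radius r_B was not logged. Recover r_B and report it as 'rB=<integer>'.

m = 7372
d = (-9, 8);  v_rel = (6, -5),  |v_rel|² = 61
v_rel×d = (6)·(8) − (-5)·(-9) = 3
since m = R²·61 − 3²:  R² = (9 + 7372) / 61 = 121
R = √121 = 11  ⇒  r_B = 11 − 3 = 8

rB=8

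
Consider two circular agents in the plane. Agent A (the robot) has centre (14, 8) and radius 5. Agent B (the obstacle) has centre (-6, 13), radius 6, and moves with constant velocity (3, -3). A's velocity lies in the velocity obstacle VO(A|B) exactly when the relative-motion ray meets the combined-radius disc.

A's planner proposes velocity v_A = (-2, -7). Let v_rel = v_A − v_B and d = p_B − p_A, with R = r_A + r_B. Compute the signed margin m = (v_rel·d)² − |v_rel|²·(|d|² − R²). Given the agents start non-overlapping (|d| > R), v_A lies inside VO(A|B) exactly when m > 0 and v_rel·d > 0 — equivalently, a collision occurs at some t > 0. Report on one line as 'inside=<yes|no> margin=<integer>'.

d = (-20, 5),  |d|² = 425;  R = 5+6 = 11,  c = 425−11² = 304
v_rel = (-5, -4),  |v_rel|² = 41;  v_rel·d = (-5)·(-20) + (-4)·(5) = 80
41·t² − 160·t + 304 = 0  ⇒  m = 80² − 41·304 = -6064
m = -6064 < 0,  v_rel·d = 80 > 0  ⇒  outside

inside=no margin=-6064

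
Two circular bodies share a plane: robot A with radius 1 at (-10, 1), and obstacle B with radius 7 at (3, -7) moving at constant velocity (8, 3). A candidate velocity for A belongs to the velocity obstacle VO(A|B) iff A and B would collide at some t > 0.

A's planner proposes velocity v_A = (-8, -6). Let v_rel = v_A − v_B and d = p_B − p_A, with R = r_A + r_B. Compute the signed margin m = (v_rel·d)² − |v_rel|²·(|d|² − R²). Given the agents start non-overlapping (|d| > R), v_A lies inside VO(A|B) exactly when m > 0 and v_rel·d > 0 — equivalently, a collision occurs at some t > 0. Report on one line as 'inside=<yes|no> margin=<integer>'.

d = (13, -8),  |d|² = 233;  R = 1+7 = 8,  c = 233−8² = 169
v_rel = (-16, -9),  |v_rel|² = 337;  v_rel·d = (-16)·(13) + (-9)·(-8) = -136
337·t² + 272·t + 169 = 0  ⇒  m = (-136)² − 337·169 = -38457
m = -38457 < 0,  v_rel·d = -136 < 0  ⇒  outside

inside=no margin=-38457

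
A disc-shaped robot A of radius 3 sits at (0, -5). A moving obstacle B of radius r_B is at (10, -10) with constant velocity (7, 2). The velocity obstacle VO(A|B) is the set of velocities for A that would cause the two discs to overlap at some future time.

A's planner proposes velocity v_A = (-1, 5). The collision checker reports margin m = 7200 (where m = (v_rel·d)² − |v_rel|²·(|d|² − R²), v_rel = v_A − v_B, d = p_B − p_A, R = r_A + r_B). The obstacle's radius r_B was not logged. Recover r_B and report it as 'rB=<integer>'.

m = 7200
d = (10, -5);  v_rel = (-8, 3),  |v_rel|² = 73
v_rel×d = (-8)·(-5) − (3)·(10) = 10
since m = R²·73 − 10²:  R² = (100 + 7200) / 73 = 100
R = √100 = 10  ⇒  r_B = 10 − 3 = 7

rB=7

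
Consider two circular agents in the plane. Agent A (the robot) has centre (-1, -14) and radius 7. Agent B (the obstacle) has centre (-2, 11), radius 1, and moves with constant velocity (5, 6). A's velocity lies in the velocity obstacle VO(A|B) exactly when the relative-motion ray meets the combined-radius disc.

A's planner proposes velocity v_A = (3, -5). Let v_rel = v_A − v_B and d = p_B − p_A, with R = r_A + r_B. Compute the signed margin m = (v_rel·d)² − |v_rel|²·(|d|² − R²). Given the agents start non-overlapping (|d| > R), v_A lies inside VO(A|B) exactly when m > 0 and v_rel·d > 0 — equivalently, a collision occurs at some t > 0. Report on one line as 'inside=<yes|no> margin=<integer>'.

d = (-1, 25),  |d|² = 626;  R = 7+1 = 8,  c = 626−8² = 562
v_rel = (-2, -11),  |v_rel|² = 125;  v_rel·d = (-2)·(-1) + (-11)·(25) = -273
125·t² + 546·t + 562 = 0  ⇒  m = (-273)² − 125·562 = 4279
m = 4279 > 0,  v_rel·d = -273 < 0  ⇒  outside

inside=no margin=4279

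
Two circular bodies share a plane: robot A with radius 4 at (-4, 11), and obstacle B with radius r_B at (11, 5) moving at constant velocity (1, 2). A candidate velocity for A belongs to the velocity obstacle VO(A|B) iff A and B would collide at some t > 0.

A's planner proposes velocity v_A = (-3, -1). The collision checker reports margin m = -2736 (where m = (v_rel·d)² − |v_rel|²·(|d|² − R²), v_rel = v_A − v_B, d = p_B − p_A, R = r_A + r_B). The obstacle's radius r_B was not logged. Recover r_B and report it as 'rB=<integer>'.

m = -2736
d = (15, -6);  v_rel = (-4, -3),  |v_rel|² = 25
v_rel×d = (-4)·(-6) − (-3)·(15) = 69
since m = R²·25 − 69²:  R² = (4761 + -2736) / 25 = 81
R = √81 = 9  ⇒  r_B = 9 − 4 = 5

rB=5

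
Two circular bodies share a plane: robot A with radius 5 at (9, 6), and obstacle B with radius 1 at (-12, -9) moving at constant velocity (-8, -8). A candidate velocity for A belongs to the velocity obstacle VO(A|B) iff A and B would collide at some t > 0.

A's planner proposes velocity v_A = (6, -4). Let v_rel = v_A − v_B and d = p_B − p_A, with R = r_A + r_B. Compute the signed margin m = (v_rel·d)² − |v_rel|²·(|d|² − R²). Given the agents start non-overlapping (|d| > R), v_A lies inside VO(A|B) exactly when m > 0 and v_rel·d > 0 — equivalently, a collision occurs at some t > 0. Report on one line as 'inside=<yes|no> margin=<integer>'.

d = (-21, -15),  |d|² = 666;  R = 5+1 = 6,  c = 666−6² = 630
v_rel = (14, 4),  |v_rel|² = 212;  v_rel·d = (14)·(-21) + (4)·(-15) = -354
212·t² + 708·t + 630 = 0  ⇒  m = (-354)² − 212·630 = -8244
m = -8244 < 0,  v_rel·d = -354 < 0  ⇒  outside

inside=no margin=-8244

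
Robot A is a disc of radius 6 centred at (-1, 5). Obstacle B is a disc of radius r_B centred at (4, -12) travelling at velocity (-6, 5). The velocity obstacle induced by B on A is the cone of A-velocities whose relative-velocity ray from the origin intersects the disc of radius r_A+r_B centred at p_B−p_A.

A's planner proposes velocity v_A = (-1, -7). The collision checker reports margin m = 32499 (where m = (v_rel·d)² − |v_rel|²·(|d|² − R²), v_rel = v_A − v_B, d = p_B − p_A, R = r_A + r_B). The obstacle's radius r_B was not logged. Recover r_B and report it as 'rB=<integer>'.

m = 32499
d = (5, -17);  v_rel = (5, -12),  |v_rel|² = 169
v_rel×d = (5)·(-17) − (-12)·(5) = -25
since m = R²·169 − (-25)²:  R² = (625 + 32499) / 169 = 196
R = √196 = 14  ⇒  r_B = 14 − 6 = 8

rB=8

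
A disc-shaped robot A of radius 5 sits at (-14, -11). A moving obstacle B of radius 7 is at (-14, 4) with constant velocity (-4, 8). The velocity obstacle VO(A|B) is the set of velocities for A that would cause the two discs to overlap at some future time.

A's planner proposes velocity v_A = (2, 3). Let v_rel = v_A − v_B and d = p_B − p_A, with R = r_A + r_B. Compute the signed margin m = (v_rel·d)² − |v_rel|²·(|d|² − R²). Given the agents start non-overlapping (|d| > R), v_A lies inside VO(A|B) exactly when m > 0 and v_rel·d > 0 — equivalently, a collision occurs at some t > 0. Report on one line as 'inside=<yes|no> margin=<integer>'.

d = (0, 15),  |d|² = 225;  R = 5+7 = 12,  c = 225−12² = 81
v_rel = (6, -5),  |v_rel|² = 61;  v_rel·d = (6)·(0) + (-5)·(15) = -75
61·t² + 150·t + 81 = 0  ⇒  m = (-75)² − 61·81 = 684
m = 684 > 0,  v_rel·d = -75 < 0  ⇒  outside

inside=no margin=684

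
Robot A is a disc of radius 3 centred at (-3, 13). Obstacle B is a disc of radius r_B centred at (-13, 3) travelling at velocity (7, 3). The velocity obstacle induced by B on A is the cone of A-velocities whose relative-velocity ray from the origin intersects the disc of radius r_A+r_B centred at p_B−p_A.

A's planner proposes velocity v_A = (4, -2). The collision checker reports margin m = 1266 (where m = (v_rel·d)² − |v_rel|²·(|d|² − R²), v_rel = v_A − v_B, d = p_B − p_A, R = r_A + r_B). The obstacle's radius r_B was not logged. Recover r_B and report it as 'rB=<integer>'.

m = 1266
d = (-10, -10);  v_rel = (-3, -5),  |v_rel|² = 34
v_rel×d = (-3)·(-10) − (-5)·(-10) = -20
since m = R²·34 − (-20)²:  R² = (400 + 1266) / 34 = 49
R = √49 = 7  ⇒  r_B = 7 − 3 = 4

rB=4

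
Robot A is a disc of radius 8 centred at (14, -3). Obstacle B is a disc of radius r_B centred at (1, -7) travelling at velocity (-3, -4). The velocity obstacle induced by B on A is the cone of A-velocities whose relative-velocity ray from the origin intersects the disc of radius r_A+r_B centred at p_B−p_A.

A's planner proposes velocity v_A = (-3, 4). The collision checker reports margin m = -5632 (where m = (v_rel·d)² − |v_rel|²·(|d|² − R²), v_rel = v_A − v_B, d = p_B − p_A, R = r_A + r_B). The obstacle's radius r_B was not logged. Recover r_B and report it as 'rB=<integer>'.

m = -5632
d = (-13, -4);  v_rel = (0, 8),  |v_rel|² = 64
v_rel×d = (0)·(-4) − (8)·(-13) = 104
since m = R²·64 − 104²:  R² = (10816 + -5632) / 64 = 81
R = √81 = 9  ⇒  r_B = 9 − 8 = 1

rB=1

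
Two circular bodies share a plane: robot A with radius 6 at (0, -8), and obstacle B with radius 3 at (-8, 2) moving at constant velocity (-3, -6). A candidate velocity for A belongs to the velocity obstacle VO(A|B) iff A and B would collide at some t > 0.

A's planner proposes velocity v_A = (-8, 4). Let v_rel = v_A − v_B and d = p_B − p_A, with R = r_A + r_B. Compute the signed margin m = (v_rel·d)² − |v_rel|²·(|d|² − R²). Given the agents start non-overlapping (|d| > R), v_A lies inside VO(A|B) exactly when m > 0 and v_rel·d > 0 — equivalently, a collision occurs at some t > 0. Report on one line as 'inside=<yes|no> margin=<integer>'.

d = (-8, 10),  |d|² = 164;  R = 6+3 = 9,  c = 164−9² = 83
v_rel = (-5, 10),  |v_rel|² = 125;  v_rel·d = (-5)·(-8) + (10)·(10) = 140
125·t² − 280·t + 83 = 0  ⇒  m = 140² − 125·83 = 9225
m = 9225 > 0,  v_rel·d = 140 > 0  ⇒  inside

inside=yes margin=9225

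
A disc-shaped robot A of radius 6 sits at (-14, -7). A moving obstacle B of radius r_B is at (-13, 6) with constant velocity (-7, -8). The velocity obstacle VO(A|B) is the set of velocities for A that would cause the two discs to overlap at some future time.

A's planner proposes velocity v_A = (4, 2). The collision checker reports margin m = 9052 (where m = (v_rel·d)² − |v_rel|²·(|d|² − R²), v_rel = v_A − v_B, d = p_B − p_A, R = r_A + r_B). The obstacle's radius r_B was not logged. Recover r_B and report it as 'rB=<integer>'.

m = 9052
d = (1, 13);  v_rel = (11, 10),  |v_rel|² = 221
v_rel×d = (11)·(13) − (10)·(1) = 133
since m = R²·221 − 133²:  R² = (17689 + 9052) / 221 = 121
R = √121 = 11  ⇒  r_B = 11 − 6 = 5

rB=5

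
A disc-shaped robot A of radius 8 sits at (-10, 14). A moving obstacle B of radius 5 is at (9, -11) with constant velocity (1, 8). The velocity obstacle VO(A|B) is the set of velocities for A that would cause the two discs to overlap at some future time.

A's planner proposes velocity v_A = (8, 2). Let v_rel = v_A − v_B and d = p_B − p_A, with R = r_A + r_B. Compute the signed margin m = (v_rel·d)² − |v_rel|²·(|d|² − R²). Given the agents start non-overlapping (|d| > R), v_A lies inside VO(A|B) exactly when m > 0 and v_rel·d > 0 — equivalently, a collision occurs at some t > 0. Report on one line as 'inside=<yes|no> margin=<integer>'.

d = (19, -25),  |d|² = 986;  R = 8+5 = 13,  c = 986−13² = 817
v_rel = (7, -6),  |v_rel|² = 85;  v_rel·d = (7)·(19) + (-6)·(-25) = 283
85·t² − 566·t + 817 = 0  ⇒  m = 283² − 85·817 = 10644
m = 10644 > 0,  v_rel·d = 283 > 0  ⇒  inside

inside=yes margin=10644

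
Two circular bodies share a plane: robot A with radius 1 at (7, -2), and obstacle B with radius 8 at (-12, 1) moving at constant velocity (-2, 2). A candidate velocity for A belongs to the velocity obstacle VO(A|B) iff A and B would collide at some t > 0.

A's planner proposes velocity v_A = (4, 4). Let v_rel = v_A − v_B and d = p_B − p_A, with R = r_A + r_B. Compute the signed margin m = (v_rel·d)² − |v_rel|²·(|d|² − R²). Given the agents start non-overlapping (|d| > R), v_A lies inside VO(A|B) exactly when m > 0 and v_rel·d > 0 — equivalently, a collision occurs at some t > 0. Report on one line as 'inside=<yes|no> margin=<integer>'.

d = (-19, 3),  |d|² = 370;  R = 1+8 = 9,  c = 370−9² = 289
v_rel = (6, 2),  |v_rel|² = 40;  v_rel·d = (6)·(-19) + (2)·(3) = -108
40·t² + 216·t + 289 = 0  ⇒  m = (-108)² − 40·289 = 104
m = 104 > 0,  v_rel·d = -108 < 0  ⇒  outside

inside=no margin=104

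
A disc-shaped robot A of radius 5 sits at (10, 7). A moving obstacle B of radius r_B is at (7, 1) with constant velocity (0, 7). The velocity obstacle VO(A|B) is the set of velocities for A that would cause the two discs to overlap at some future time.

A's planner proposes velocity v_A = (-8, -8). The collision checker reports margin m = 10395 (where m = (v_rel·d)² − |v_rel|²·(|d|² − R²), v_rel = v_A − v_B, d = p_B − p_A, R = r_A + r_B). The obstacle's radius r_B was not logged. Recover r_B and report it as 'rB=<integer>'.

m = 10395
d = (-3, -6);  v_rel = (-8, -15),  |v_rel|² = 289
v_rel×d = (-8)·(-6) − (-15)·(-3) = 3
since m = R²·289 − 3²:  R² = (9 + 10395) / 289 = 36
R = √36 = 6  ⇒  r_B = 6 − 5 = 1

rB=1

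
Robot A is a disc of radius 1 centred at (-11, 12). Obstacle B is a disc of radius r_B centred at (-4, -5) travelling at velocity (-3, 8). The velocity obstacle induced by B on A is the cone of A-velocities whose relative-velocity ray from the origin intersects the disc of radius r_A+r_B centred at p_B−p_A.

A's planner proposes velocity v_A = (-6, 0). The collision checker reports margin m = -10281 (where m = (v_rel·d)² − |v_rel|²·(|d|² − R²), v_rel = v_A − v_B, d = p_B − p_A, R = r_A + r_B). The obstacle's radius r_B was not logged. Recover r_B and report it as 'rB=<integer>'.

m = -10281
d = (7, -17);  v_rel = (-3, -8),  |v_rel|² = 73
v_rel×d = (-3)·(-17) − (-8)·(7) = 107
since m = R²·73 − 107²:  R² = (11449 + -10281) / 73 = 16
R = √16 = 4  ⇒  r_B = 4 − 1 = 3

rB=3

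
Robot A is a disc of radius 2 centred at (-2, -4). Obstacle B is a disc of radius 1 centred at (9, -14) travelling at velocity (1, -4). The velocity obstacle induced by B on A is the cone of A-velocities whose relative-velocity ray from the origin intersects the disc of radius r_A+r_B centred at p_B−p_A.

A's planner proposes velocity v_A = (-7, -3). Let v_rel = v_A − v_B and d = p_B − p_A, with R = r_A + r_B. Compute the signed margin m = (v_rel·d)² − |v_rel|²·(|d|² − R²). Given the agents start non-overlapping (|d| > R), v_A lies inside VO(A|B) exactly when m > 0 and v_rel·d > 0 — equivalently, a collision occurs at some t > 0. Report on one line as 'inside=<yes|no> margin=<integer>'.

d = (11, -10),  |d|² = 221;  R = 2+1 = 3,  c = 221−3² = 212
v_rel = (-8, 1),  |v_rel|² = 65;  v_rel·d = (-8)·(11) + (1)·(-10) = -98
65·t² + 196·t + 212 = 0  ⇒  m = (-98)² − 65·212 = -4176
m = -4176 < 0,  v_rel·d = -98 < 0  ⇒  outside

inside=no margin=-4176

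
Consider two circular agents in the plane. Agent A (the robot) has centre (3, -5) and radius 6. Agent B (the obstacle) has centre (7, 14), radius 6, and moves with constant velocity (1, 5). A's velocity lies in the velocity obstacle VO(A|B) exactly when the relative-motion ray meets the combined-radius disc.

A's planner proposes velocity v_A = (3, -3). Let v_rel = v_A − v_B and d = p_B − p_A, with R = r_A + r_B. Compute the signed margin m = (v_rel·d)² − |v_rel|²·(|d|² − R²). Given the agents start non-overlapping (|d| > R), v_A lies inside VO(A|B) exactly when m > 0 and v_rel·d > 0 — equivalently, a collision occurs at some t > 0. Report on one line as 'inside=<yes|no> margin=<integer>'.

d = (4, 19),  |d|² = 377;  R = 6+6 = 12,  c = 377−12² = 233
v_rel = (2, -8),  |v_rel|² = 68;  v_rel·d = (2)·(4) + (-8)·(19) = -144
68·t² + 288·t + 233 = 0  ⇒  m = (-144)² − 68·233 = 4892
m = 4892 > 0,  v_rel·d = -144 < 0  ⇒  outside

inside=no margin=4892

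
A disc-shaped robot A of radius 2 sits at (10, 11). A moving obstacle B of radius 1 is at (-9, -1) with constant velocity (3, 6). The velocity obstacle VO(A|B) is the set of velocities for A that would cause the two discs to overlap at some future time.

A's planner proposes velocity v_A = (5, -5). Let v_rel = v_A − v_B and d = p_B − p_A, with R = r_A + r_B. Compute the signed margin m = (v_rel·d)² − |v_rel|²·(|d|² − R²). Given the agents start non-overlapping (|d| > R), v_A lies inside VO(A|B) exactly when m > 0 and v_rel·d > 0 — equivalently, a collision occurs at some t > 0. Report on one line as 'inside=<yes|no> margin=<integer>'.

d = (-19, -12),  |d|² = 505;  R = 2+1 = 3,  c = 505−3² = 496
v_rel = (2, -11),  |v_rel|² = 125;  v_rel·d = (2)·(-19) + (-11)·(-12) = 94
125·t² − 188·t + 496 = 0  ⇒  m = 94² − 125·496 = -53164
m = -53164 < 0,  v_rel·d = 94 > 0  ⇒  outside

inside=no margin=-53164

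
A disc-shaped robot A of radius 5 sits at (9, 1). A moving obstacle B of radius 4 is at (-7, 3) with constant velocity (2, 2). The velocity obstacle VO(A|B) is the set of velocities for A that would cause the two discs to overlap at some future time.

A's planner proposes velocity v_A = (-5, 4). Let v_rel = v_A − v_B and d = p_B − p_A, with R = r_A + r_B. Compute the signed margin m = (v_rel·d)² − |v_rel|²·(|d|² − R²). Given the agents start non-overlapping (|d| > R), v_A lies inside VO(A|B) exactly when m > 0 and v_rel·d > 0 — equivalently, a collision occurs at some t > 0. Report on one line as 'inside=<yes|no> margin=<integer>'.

d = (-16, 2),  |d|² = 260;  R = 5+4 = 9,  c = 260−9² = 179
v_rel = (-7, 2),  |v_rel|² = 53;  v_rel·d = (-7)·(-16) + (2)·(2) = 116
53·t² − 232·t + 179 = 0  ⇒  m = 116² − 53·179 = 3969
m = 3969 > 0,  v_rel·d = 116 > 0  ⇒  inside

inside=yes margin=3969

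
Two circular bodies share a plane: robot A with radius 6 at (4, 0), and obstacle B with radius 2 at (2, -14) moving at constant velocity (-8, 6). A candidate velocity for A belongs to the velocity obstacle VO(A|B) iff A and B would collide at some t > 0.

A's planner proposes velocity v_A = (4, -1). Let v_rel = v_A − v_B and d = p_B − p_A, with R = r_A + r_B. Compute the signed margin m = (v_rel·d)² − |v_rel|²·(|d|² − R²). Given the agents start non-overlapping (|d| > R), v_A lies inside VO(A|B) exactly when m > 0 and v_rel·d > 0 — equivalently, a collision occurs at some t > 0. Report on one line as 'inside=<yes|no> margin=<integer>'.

d = (-2, -14),  |d|² = 200;  R = 6+2 = 8,  c = 200−8² = 136
v_rel = (12, -7),  |v_rel|² = 193;  v_rel·d = (12)·(-2) + (-7)·(-14) = 74
193·t² − 148·t + 136 = 0  ⇒  m = 74² − 193·136 = -20772
m = -20772 < 0,  v_rel·d = 74 > 0  ⇒  outside

inside=no margin=-20772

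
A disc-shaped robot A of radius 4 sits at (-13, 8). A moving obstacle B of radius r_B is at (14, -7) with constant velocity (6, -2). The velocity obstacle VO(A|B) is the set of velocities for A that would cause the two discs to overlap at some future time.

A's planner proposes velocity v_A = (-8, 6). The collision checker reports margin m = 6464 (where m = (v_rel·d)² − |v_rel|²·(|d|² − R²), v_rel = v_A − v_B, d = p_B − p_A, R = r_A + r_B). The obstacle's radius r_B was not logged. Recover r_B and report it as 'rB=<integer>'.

m = 6464
d = (27, -15);  v_rel = (-14, 8),  |v_rel|² = 260
v_rel×d = (-14)·(-15) − (8)·(27) = -6
since m = R²·260 − (-6)²:  R² = (36 + 6464) / 260 = 25
R = √25 = 5  ⇒  r_B = 5 − 4 = 1

rB=1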